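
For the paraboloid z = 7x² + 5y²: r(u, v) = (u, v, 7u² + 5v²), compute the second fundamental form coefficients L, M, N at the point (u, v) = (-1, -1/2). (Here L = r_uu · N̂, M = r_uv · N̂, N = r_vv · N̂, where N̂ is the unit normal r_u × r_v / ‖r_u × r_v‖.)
L = 7*sqrt(222)/111;  M = 0;  N = 5*sqrt(222)/111

Compute the unit normal N̂(u, v) = (-14*u/sqrt(196*u^2 + 100*v^2 + 1), -10*v/sqrt(196*u^2 + 100*v^2 + 1), 1/sqrt(196*u^2 + 100*v^2 + 1)), and the second partials r_uu, r_uv, r_vv. Take dot products:
  L(u, v) = r_uu · N̂ = 14/sqrt(196*u^2 + 100*v^2 + 1),
  M(u, v) = r_uv · N̂ = 0,
  N(u, v) = r_vv · N̂ = 10/sqrt(196*u^2 + 100*v^2 + 1).
Evaluating at (u, v) = (-1, -1/2):
  L = 7*sqrt(222)/111, M = 0, N = 5*sqrt(222)/111.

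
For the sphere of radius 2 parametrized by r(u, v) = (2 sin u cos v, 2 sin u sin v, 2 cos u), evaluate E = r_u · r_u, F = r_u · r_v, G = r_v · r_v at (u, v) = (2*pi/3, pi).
E = 4;  F = 0;  G = 3

Partials: r_u = (2*cos(u)*cos(v), 2*sin(v)*cos(u), -2*sin(u)), r_v = (-2*sin(u)*sin(v), 2*sin(u)*cos(v), 0). As functions of (u, v):
  E = r_u · r_u = 4,
  F = r_u · r_v = 0,
  G = r_v · r_v = 4*sin(u)^2.
Evaluating at (u, v) = (2*pi/3, pi): E = 4, F = 0, G = 3.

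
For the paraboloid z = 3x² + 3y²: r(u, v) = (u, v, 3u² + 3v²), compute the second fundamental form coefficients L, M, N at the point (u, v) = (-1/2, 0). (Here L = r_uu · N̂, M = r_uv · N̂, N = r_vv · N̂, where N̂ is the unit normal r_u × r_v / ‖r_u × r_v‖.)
L = 3*sqrt(10)/5;  M = 0;  N = 3*sqrt(10)/5

Compute the unit normal N̂(u, v) = (-6*u/sqrt(36*u^2 + 36*v^2 + 1), -6*v/sqrt(36*u^2 + 36*v^2 + 1), 1/sqrt(36*u^2 + 36*v^2 + 1)), and the second partials r_uu, r_uv, r_vv. Take dot products:
  L(u, v) = r_uu · N̂ = 6/sqrt(36*u^2 + 36*v^2 + 1),
  M(u, v) = r_uv · N̂ = 0,
  N(u, v) = r_vv · N̂ = 6/sqrt(36*u^2 + 36*v^2 + 1).
Evaluating at (u, v) = (-1/2, 0):
  L = 3*sqrt(10)/5, M = 0, N = 3*sqrt(10)/5.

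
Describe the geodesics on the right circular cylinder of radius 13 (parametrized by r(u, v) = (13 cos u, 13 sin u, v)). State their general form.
The cylinder is flat (K = 0) and locally isometric to the plane via the development (u, v) ↦ (13 u, v). Geodesics are the pre-images of straight lines: circles (v constant), vertical lines (u constant), and helices (v = c · u + d) for constants c, d.

A right cylinder has E = 13², F = 0, G = 1, so EG − F² = 13², and L = −13, M = N = 0, giving K = (LN − M²)/(EG − F²) = 0 everywhere. A flat surface is locally isometric to the Euclidean plane via the map (u, v) ↦ (13 u, v). Straight lines in the (x̃, ỹ) plane pull back to: (a) horizontal circles (v = const), (b) vertical generators (u = const), and (c) helices (13 u tan θ = v, i.e. v = c · u + d).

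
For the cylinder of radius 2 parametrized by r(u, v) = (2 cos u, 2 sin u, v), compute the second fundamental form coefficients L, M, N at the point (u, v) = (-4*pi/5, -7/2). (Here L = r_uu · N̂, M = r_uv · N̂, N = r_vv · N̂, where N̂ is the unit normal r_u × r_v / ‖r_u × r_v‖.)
L = -2;  M = 0;  N = 0

Compute the unit normal N̂(u, v) = (cos(u), sin(u), 0), and the second partials r_uu, r_uv, r_vv. Take dot products:
  L(u, v) = r_uu · N̂ = -2,
  M(u, v) = r_uv · N̂ = 0,
  N(u, v) = r_vv · N̂ = 0.
Evaluating at (u, v) = (-4*pi/5, -7/2):
  L = -2, M = 0, N = 0.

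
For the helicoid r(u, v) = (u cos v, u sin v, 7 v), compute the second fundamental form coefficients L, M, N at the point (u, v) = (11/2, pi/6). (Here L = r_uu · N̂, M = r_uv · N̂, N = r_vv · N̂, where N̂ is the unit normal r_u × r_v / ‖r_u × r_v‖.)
L = 0;  M = -14*sqrt(317)/317;  N = 0

Compute the unit normal N̂(u, v) = (7*sin(v)/sqrt(u^2 + 49), -7*cos(v)/sqrt(u^2 + 49), u/sqrt(u^2 + 49)), and the second partials r_uu, r_uv, r_vv. Take dot products:
  L(u, v) = r_uu · N̂ = 0,
  M(u, v) = r_uv · N̂ = -7/sqrt(u^2 + 49),
  N(u, v) = r_vv · N̂ = 0.
Evaluating at (u, v) = (11/2, pi/6):
  L = 0, M = -14*sqrt(317)/317, N = 0.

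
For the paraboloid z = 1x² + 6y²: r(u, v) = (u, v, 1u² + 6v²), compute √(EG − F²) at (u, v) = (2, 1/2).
√(EG − F²)|_{(2, 1/2)} = sqrt(53)

E = 4*u^2 + 1, F = 24*u*v, G = 144*v^2 + 1; EG − F² = 4*u^2 + 144*v^2 + 1; √(EG − F²) = sqrt(4*u^2 + 144*v^2 + 1). At the given point: sqrt(53).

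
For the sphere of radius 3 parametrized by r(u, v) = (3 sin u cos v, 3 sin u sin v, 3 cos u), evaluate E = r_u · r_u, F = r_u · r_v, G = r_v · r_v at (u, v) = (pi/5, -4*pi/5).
E = 9;  F = 0;  G = 45/8 - 9*sqrt(5)/8

Partials: r_u = (3*cos(u)*cos(v), 3*sin(v)*cos(u), -3*sin(u)), r_v = (-3*sin(u)*sin(v), 3*sin(u)*cos(v), 0). As functions of (u, v):
  E = r_u · r_u = 9,
  F = r_u · r_v = 0,
  G = r_v · r_v = 9*sin(u)^2.
Evaluating at (u, v) = (pi/5, -4*pi/5): E = 9, F = 0, G = 45/8 - 9*sqrt(5)/8.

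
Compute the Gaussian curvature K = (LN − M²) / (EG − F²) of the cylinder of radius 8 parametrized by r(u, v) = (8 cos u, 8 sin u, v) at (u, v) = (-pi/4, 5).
K = 0

Coefficients of the first fundamental form: E = 64, F = 0, G = 1.
Coefficients of the second fundamental form: L = -8, M = 0, N = 0.
Assemble K = (LN − M²)/(EG − F²) = 0. At (u, v) = (-pi/4, 5): K = 0.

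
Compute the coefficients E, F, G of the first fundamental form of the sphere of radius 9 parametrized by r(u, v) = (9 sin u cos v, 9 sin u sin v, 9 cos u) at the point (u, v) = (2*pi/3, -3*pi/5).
E = 81;  F = 0;  G = 243/4

Partials: r_u = (9*cos(u)*cos(v), 9*sin(v)*cos(u), -9*sin(u)), r_v = (-9*sin(u)*sin(v), 9*sin(u)*cos(v), 0). As functions of (u, v):
  E = r_u · r_u = 81,
  F = r_u · r_v = 0,
  G = r_v · r_v = 81*sin(u)^2.
Evaluating at (u, v) = (2*pi/3, -3*pi/5): E = 81, F = 0, G = 243/4.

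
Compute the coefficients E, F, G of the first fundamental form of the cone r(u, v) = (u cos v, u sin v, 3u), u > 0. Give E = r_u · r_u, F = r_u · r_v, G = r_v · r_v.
E = 10;  F = 0;  G = u^2

Compute partials: r_u = (cos(v), sin(v), 3), r_v = (-u*sin(v), u*cos(v), 0). Then
  E = r_u · r_u = 10,
  F = r_u · r_v = 0,
  G = r_v · r_v = u^2.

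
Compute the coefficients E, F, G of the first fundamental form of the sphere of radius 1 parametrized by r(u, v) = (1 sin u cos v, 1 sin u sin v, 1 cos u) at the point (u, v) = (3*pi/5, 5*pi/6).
E = 1;  F = 0;  G = sqrt(5)/8 + 5/8

Partials: r_u = (cos(u)*cos(v), sin(v)*cos(u), -sin(u)), r_v = (-sin(u)*sin(v), sin(u)*cos(v), 0). As functions of (u, v):
  E = r_u · r_u = 1,
  F = r_u · r_v = 0,
  G = r_v · r_v = sin(u)^2.
Evaluating at (u, v) = (3*pi/5, 5*pi/6): E = 1, F = 0, G = sqrt(5)/8 + 5/8.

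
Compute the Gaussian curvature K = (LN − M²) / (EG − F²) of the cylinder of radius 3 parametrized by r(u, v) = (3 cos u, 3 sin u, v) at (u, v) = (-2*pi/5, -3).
K = 0

Coefficients of the first fundamental form: E = 9, F = 0, G = 1.
Coefficients of the second fundamental form: L = -3, M = 0, N = 0.
Assemble K = (LN − M²)/(EG − F²) = 0. At (u, v) = (-2*pi/5, -3): K = 0.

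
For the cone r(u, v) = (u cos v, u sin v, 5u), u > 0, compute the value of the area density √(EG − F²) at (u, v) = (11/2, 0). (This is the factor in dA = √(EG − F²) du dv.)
√(EG − F²)|_{(11/2, 0)} = 11*sqrt(26)/2

E = 26, F = 0, G = u^2, so EG − F² = 26*u^2. Taking the positive square root: √(EG − F²) = sqrt(26)*Abs(u). At (u, v) = (11/2, 0): 11*sqrt(26)/2.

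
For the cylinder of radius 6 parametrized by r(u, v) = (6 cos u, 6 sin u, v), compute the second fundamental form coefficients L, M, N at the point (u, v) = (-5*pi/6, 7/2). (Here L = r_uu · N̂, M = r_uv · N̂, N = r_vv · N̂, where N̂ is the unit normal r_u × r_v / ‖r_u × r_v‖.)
L = -6;  M = 0;  N = 0

Compute the unit normal N̂(u, v) = (cos(u), sin(u), 0), and the second partials r_uu, r_uv, r_vv. Take dot products:
  L(u, v) = r_uu · N̂ = -6,
  M(u, v) = r_uv · N̂ = 0,
  N(u, v) = r_vv · N̂ = 0.
Evaluating at (u, v) = (-5*pi/6, 7/2):
  L = -6, M = 0, N = 0.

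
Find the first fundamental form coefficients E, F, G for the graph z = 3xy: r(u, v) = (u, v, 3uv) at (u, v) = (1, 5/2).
E = 229/4;  F = 45/2;  G = 10

Partials: r_u = (1, 0, 3*v), r_v = (0, 1, 3*u). As functions of (u, v):
  E = r_u · r_u = 9*v^2 + 1,
  F = r_u · r_v = 9*u*v,
  G = r_v · r_v = 9*u^2 + 1.
Evaluating at (u, v) = (1, 5/2): E = 229/4, F = 45/2, G = 10.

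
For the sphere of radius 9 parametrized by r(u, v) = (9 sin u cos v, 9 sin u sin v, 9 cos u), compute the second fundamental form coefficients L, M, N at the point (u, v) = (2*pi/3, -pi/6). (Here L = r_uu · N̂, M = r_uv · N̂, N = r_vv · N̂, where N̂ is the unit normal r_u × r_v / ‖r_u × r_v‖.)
L = -9;  M = 0;  N = -27/4

Compute the unit normal N̂(u, v) = (sin(u)^2*cos(v)/Abs(sin(u)), sin(u)^2*sin(v)/Abs(sin(u)), sin(2*u)/(2*Abs(sin(u)))), and the second partials r_uu, r_uv, r_vv. Take dot products:
  L(u, v) = r_uu · N̂ = -9*sin(u)/Abs(sin(u)),
  M(u, v) = r_uv · N̂ = 0,
  N(u, v) = r_vv · N̂ = -9*sin(u)^3/Abs(sin(u)).
Evaluating at (u, v) = (2*pi/3, -pi/6):
  L = -9, M = 0, N = -27/4.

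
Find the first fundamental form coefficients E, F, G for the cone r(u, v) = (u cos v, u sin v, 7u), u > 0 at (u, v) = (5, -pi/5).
E = 50;  F = 0;  G = 25

Partials: r_u = (cos(v), sin(v), 7), r_v = (-u*sin(v), u*cos(v), 0). As functions of (u, v):
  E = r_u · r_u = 50,
  F = r_u · r_v = 0,
  G = r_v · r_v = u^2.
Evaluating at (u, v) = (5, -pi/5): E = 50, F = 0, G = 25.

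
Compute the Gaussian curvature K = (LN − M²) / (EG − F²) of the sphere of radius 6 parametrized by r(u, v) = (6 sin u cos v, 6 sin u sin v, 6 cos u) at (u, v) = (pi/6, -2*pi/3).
K = 1/36

Coefficients of the first fundamental form: E = 36, F = 0, G = 36*sin(u)^2.
Coefficients of the second fundamental form: L = -6*sin(u)/Abs(sin(u)), M = 0, N = -6*sin(u)^3/Abs(sin(u)).
Assemble K = (LN − M²)/(EG − F²) = 1/36. At (u, v) = (pi/6, -2*pi/3): K = 1/36.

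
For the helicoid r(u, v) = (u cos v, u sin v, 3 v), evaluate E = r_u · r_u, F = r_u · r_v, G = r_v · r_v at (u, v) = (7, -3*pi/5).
E = 1;  F = 0;  G = 58

Partials: r_u = (cos(v), sin(v), 0), r_v = (-u*sin(v), u*cos(v), 3). As functions of (u, v):
  E = r_u · r_u = 1,
  F = r_u · r_v = 0,
  G = r_v · r_v = u^2 + 9.
Evaluating at (u, v) = (7, -3*pi/5): E = 1, F = 0, G = 58.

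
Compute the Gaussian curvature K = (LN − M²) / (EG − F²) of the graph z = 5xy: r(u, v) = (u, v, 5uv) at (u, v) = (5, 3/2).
K = -400/7447441

Coefficients of the first fundamental form: E = 25*v^2 + 1, F = 25*u*v, G = 25*u^2 + 1.
Coefficients of the second fundamental form: L = 0, M = 5/sqrt(25*u^2 + 25*v^2 + 1), N = 0.
Assemble K = (LN − M²)/(EG − F²) = -25/(625*u^4 + 1250*u^2*v^2 + 50*u^2 + 625*v^4 + 50*v^2 + 1). At (u, v) = (5, 3/2): K = -400/7447441.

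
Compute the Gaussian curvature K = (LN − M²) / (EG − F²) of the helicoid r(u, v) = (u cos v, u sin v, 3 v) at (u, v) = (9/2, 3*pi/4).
K = -16/1521

Coefficients of the first fundamental form: E = 1, F = 0, G = u^2 + 9.
Coefficients of the second fundamental form: L = 0, M = -3/sqrt(u^2 + 9), N = 0.
Assemble K = (LN − M²)/(EG − F²) = -9/(u^2 + 9)^2. At (u, v) = (9/2, 3*pi/4): K = -16/1521.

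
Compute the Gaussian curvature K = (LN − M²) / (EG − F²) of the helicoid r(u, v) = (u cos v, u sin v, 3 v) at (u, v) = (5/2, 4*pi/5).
K = -144/3721

Coefficients of the first fundamental form: E = 1, F = 0, G = u^2 + 9.
Coefficients of the second fundamental form: L = 0, M = -3/sqrt(u^2 + 9), N = 0.
Assemble K = (LN − M²)/(EG − F²) = -9/(u^2 + 9)^2. At (u, v) = (5/2, 4*pi/5): K = -144/3721.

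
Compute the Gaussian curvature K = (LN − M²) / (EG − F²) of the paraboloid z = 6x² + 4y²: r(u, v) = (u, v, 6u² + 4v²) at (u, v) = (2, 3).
K = 96/1329409

Coefficients of the first fundamental form: E = 144*u^2 + 1, F = 96*u*v, G = 64*v^2 + 1.
Coefficients of the second fundamental form: L = 12/sqrt(144*u^2 + 64*v^2 + 1), M = 0, N = 8/sqrt(144*u^2 + 64*v^2 + 1).
Assemble K = (LN − M²)/(EG − F²) = 96/(20736*u^4 + 18432*u^2*v^2 + 288*u^2 + 4096*v^4 + 128*v^2 + 1). At (u, v) = (2, 3): K = 96/1329409.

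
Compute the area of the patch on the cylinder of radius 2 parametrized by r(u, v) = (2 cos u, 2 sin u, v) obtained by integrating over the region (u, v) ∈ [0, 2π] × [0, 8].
Area = 32*pi

Area = ∫∫ √(EG − F²) du dv with √(EG − F²) = 2. Integrating over [0, 2π] × [0, 8] gives 32*pi.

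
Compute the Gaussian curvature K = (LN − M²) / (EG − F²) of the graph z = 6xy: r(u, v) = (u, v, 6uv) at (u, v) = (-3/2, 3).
K = -9/41209

Coefficients of the first fundamental form: E = 36*v^2 + 1, F = 36*u*v, G = 36*u^2 + 1.
Coefficients of the second fundamental form: L = 0, M = 6/sqrt(36*u^2 + 36*v^2 + 1), N = 0.
Assemble K = (LN − M²)/(EG − F²) = -36/(1296*u^4 + 2592*u^2*v^2 + 72*u^2 + 1296*v^4 + 72*v^2 + 1). At (u, v) = (-3/2, 3): K = -9/41209.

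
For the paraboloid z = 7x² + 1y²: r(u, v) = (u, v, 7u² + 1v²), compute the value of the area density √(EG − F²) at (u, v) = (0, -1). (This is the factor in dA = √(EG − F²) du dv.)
√(EG − F²)|_{(0, -1)} = sqrt(5)

E = 196*u^2 + 1, F = 28*u*v, G = 4*v^2 + 1, so EG − F² = 196*u^2 + 4*v^2 + 1. Taking the positive square root: √(EG − F²) = sqrt(196*u^2 + 4*v^2 + 1). At (u, v) = (0, -1): sqrt(5).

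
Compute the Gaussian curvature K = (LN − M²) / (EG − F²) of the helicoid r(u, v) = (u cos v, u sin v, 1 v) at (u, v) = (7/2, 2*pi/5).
K = -16/2809

Coefficients of the first fundamental form: E = 1, F = 0, G = u^2 + 1.
Coefficients of the second fundamental form: L = 0, M = -1/sqrt(u^2 + 1), N = 0.
Assemble K = (LN − M²)/(EG − F²) = -1/(u^2 + 1)^2. At (u, v) = (7/2, 2*pi/5): K = -16/2809.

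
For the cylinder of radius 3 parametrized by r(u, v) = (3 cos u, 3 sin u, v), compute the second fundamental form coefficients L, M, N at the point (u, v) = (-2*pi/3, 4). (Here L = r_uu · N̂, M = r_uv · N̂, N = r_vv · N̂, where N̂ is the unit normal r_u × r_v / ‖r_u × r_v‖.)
L = -3;  M = 0;  N = 0

Compute the unit normal N̂(u, v) = (cos(u), sin(u), 0), and the second partials r_uu, r_uv, r_vv. Take dot products:
  L(u, v) = r_uu · N̂ = -3,
  M(u, v) = r_uv · N̂ = 0,
  N(u, v) = r_vv · N̂ = 0.
Evaluating at (u, v) = (-2*pi/3, 4):
  L = -3, M = 0, N = 0.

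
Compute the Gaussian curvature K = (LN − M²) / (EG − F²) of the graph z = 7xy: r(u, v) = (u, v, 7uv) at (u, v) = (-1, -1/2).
K = -784/62001

Coefficients of the first fundamental form: E = 49*v^2 + 1, F = 49*u*v, G = 49*u^2 + 1.
Coefficients of the second fundamental form: L = 0, M = 7/sqrt(49*u^2 + 49*v^2 + 1), N = 0.
Assemble K = (LN − M²)/(EG − F²) = -49/(2401*u^4 + 4802*u^2*v^2 + 98*u^2 + 2401*v^4 + 98*v^2 + 1). At (u, v) = (-1, -1/2): K = -784/62001.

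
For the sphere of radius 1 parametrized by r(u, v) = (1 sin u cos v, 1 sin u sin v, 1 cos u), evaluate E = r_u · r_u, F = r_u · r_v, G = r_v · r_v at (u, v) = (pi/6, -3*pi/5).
E = 1;  F = 0;  G = 1/4

Partials: r_u = (cos(u)*cos(v), sin(v)*cos(u), -sin(u)), r_v = (-sin(u)*sin(v), sin(u)*cos(v), 0). As functions of (u, v):
  E = r_u · r_u = 1,
  F = r_u · r_v = 0,
  G = r_v · r_v = sin(u)^2.
Evaluating at (u, v) = (pi/6, -3*pi/5): E = 1, F = 0, G = 1/4.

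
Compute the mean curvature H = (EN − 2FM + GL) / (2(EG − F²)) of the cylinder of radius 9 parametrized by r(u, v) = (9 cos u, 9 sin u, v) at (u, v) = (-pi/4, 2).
H = -1/18

With E = 81, F = 0, G = 1, L = -9, M = 0, N = 0, assemble
  H = (EN − 2FM + GL) / (2(EG − F²)) = -1/18.
At (u, v) = (-pi/4, 2): H = -1/18.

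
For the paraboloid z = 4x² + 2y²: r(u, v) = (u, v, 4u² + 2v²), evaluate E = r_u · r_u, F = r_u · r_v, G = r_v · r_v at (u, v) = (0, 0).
E = 1;  F = 0;  G = 1

Partials: r_u = (1, 0, 8*u), r_v = (0, 1, 4*v). As functions of (u, v):
  E = r_u · r_u = 64*u^2 + 1,
  F = r_u · r_v = 32*u*v,
  G = r_v · r_v = 16*v^2 + 1.
Evaluating at (u, v) = (0, 0): E = 1, F = 0, G = 1.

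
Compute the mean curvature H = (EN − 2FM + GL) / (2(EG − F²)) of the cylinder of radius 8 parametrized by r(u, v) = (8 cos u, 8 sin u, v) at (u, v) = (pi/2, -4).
H = -1/16

With E = 64, F = 0, G = 1, L = -8, M = 0, N = 0, assemble
  H = (EN − 2FM + GL) / (2(EG − F²)) = -1/16.
At (u, v) = (pi/2, -4): H = -1/16.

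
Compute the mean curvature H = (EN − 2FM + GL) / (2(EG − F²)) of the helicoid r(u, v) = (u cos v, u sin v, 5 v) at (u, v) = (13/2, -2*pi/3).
H = 0

With E = 1, F = 0, G = u^2 + 25, L = 0, M = -5/sqrt(u^2 + 25), N = 0, assemble
  H = (EN − 2FM + GL) / (2(EG − F²)) = 0.
At (u, v) = (13/2, -2*pi/3): H = 0.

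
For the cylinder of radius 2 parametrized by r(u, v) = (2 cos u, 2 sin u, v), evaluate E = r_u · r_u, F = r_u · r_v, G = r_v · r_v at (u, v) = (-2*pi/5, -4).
E = 4;  F = 0;  G = 1

Partials: r_u = (-2*sin(u), 2*cos(u), 0), r_v = (0, 0, 1). As functions of (u, v):
  E = r_u · r_u = 4,
  F = r_u · r_v = 0,
  G = r_v · r_v = 1.
Evaluating at (u, v) = (-2*pi/5, -4): E = 4, F = 0, G = 1.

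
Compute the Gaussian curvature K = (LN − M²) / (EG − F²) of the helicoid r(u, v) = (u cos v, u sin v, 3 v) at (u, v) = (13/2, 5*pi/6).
K = -144/42025

Coefficients of the first fundamental form: E = 1, F = 0, G = u^2 + 9.
Coefficients of the second fundamental form: L = 0, M = -3/sqrt(u^2 + 9), N = 0.
Assemble K = (LN − M²)/(EG − F²) = -9/(u^2 + 9)^2. At (u, v) = (13/2, 5*pi/6): K = -144/42025.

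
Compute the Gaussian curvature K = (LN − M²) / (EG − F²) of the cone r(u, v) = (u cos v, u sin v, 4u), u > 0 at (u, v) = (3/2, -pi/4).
K = 0

Coefficients of the first fundamental form: E = 17, F = 0, G = u^2.
Coefficients of the second fundamental form: L = 0, M = 0, N = 4*sqrt(17)*u^2/(17*Abs(u)).
Assemble K = (LN − M²)/(EG − F²) = 0. At (u, v) = (3/2, -pi/4): K = 0.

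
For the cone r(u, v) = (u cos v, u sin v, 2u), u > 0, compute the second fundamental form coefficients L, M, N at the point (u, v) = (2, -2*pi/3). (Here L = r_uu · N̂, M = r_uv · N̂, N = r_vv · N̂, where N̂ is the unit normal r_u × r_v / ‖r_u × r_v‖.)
L = 0;  M = 0;  N = 4*sqrt(5)/5

Compute the unit normal N̂(u, v) = (-2*sqrt(5)*u*cos(v)/(5*Abs(u)), -2*sqrt(5)*u*sin(v)/(5*Abs(u)), sqrt(5)*u/(5*Abs(u))), and the second partials r_uu, r_uv, r_vv. Take dot products:
  L(u, v) = r_uu · N̂ = 0,
  M(u, v) = r_uv · N̂ = 0,
  N(u, v) = r_vv · N̂ = 2*sqrt(5)*u^2/(5*Abs(u)).
Evaluating at (u, v) = (2, -2*pi/3):
  L = 0, M = 0, N = 4*sqrt(5)/5.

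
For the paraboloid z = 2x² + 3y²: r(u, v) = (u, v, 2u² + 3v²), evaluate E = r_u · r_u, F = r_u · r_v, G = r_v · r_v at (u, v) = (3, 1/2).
E = 145;  F = 36;  G = 10

Partials: r_u = (1, 0, 4*u), r_v = (0, 1, 6*v). As functions of (u, v):
  E = r_u · r_u = 16*u^2 + 1,
  F = r_u · r_v = 24*u*v,
  G = r_v · r_v = 36*v^2 + 1.
Evaluating at (u, v) = (3, 1/2): E = 145, F = 36, G = 10.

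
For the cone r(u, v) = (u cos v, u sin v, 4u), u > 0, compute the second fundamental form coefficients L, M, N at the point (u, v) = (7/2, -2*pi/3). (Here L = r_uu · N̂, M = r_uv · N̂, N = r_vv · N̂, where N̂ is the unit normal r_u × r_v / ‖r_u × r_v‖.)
L = 0;  M = 0;  N = 14*sqrt(17)/17

Compute the unit normal N̂(u, v) = (-4*sqrt(17)*u*cos(v)/(17*Abs(u)), -4*sqrt(17)*u*sin(v)/(17*Abs(u)), sqrt(17)*u/(17*Abs(u))), and the second partials r_uu, r_uv, r_vv. Take dot products:
  L(u, v) = r_uu · N̂ = 0,
  M(u, v) = r_uv · N̂ = 0,
  N(u, v) = r_vv · N̂ = 4*sqrt(17)*u^2/(17*Abs(u)).
Evaluating at (u, v) = (7/2, -2*pi/3):
  L = 0, M = 0, N = 14*sqrt(17)/17.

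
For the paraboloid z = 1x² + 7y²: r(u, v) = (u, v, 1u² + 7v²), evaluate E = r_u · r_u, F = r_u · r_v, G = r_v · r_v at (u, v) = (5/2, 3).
E = 26;  F = 210;  G = 1765

Partials: r_u = (1, 0, 2*u), r_v = (0, 1, 14*v). As functions of (u, v):
  E = r_u · r_u = 4*u^2 + 1,
  F = r_u · r_v = 28*u*v,
  G = r_v · r_v = 196*v^2 + 1.
Evaluating at (u, v) = (5/2, 3): E = 26, F = 210, G = 1765.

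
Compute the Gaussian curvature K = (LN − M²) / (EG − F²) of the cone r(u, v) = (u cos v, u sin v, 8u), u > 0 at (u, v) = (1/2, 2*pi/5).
K = 0

Coefficients of the first fundamental form: E = 65, F = 0, G = u^2.
Coefficients of the second fundamental form: L = 0, M = 0, N = 8*sqrt(65)*u^2/(65*Abs(u)).
Assemble K = (LN − M²)/(EG − F²) = 0. At (u, v) = (1/2, 2*pi/5): K = 0.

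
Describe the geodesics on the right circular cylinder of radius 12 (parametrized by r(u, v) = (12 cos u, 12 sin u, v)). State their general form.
The cylinder is flat (K = 0) and locally isometric to the plane via the development (u, v) ↦ (12 u, v). Geodesics are the pre-images of straight lines: circles (v constant), vertical lines (u constant), and helices (v = c · u + d) for constants c, d.

A right cylinder has E = 12², F = 0, G = 1, so EG − F² = 12², and L = −12, M = N = 0, giving K = (LN − M²)/(EG − F²) = 0 everywhere. A flat surface is locally isometric to the Euclidean plane via the map (u, v) ↦ (12 u, v). Straight lines in the (x̃, ỹ) plane pull back to: (a) horizontal circles (v = const), (b) vertical generators (u = const), and (c) helices (12 u tan θ = v, i.e. v = c · u + d).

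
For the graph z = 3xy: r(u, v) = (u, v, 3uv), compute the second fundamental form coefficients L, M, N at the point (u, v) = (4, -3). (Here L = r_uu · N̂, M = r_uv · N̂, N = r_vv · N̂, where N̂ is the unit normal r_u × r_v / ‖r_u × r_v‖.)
L = 0;  M = 3*sqrt(226)/226;  N = 0

Compute the unit normal N̂(u, v) = (-3*v/sqrt(9*u^2 + 9*v^2 + 1), -3*u/sqrt(9*u^2 + 9*v^2 + 1), 1/sqrt(9*u^2 + 9*v^2 + 1)), and the second partials r_uu, r_uv, r_vv. Take dot products:
  L(u, v) = r_uu · N̂ = 0,
  M(u, v) = r_uv · N̂ = 3/sqrt(9*u^2 + 9*v^2 + 1),
  N(u, v) = r_vv · N̂ = 0.
Evaluating at (u, v) = (4, -3):
  L = 0, M = 3*sqrt(226)/226, N = 0.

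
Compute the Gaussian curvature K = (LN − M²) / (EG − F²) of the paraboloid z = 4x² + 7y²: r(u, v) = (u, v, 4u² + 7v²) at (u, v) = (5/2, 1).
K = 112/356409

Coefficients of the first fundamental form: E = 64*u^2 + 1, F = 112*u*v, G = 196*v^2 + 1.
Coefficients of the second fundamental form: L = 8/sqrt(64*u^2 + 196*v^2 + 1), M = 0, N = 14/sqrt(64*u^2 + 196*v^2 + 1).
Assemble K = (LN − M²)/(EG − F²) = 112/(4096*u^4 + 25088*u^2*v^2 + 128*u^2 + 38416*v^4 + 392*v^2 + 1). At (u, v) = (5/2, 1): K = 112/356409.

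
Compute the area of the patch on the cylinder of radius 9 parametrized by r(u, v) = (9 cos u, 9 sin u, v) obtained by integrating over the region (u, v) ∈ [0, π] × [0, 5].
Area = 45*pi

Area = ∫∫ √(EG − F²) du dv with √(EG − F²) = 9. Integrating over [0, π] × [0, 5] gives 45*pi.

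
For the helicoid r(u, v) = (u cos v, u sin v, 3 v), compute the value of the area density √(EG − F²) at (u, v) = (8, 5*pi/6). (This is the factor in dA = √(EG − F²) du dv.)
√(EG − F²)|_{(8, 5*pi/6)} = sqrt(73)

E = 1, F = 0, G = u^2 + 9, so EG − F² = u^2 + 9. Taking the positive square root: √(EG − F²) = sqrt(u^2 + 9). At (u, v) = (8, 5*pi/6): sqrt(73).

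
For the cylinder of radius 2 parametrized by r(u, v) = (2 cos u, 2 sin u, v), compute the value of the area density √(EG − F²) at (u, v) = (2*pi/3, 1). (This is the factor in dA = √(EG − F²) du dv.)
√(EG − F²)|_{(2*pi/3, 1)} = 2

E = 4, F = 0, G = 1, so EG − F² = 4. Taking the positive square root: √(EG − F²) = 2. At (u, v) = (2*pi/3, 1): 2.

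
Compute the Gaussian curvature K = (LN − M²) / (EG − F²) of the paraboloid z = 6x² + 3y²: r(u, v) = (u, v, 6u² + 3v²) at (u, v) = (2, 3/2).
K = 18/108241

Coefficients of the first fundamental form: E = 144*u^2 + 1, F = 72*u*v, G = 36*v^2 + 1.
Coefficients of the second fundamental form: L = 12/sqrt(144*u^2 + 36*v^2 + 1), M = 0, N = 6/sqrt(144*u^2 + 36*v^2 + 1).
Assemble K = (LN − M²)/(EG − F²) = 72/(20736*u^4 + 10368*u^2*v^2 + 288*u^2 + 1296*v^4 + 72*v^2 + 1). At (u, v) = (2, 3/2): K = 18/108241.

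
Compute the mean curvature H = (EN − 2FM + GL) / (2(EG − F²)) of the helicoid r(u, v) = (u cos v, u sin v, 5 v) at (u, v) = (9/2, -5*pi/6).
H = 0

With E = 1, F = 0, G = u^2 + 25, L = 0, M = -5/sqrt(u^2 + 25), N = 0, assemble
  H = (EN − 2FM + GL) / (2(EG − F²)) = 0.
At (u, v) = (9/2, -5*pi/6): H = 0.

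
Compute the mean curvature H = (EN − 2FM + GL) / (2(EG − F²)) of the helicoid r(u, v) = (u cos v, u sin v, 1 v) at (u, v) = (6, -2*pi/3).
H = 0

With E = 1, F = 0, G = u^2 + 1, L = 0, M = -1/sqrt(u^2 + 1), N = 0, assemble
  H = (EN − 2FM + GL) / (2(EG − F²)) = 0.
At (u, v) = (6, -2*pi/3): H = 0.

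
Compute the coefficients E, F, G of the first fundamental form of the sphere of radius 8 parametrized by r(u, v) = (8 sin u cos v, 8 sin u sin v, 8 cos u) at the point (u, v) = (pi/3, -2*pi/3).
E = 64;  F = 0;  G = 48

Partials: r_u = (8*cos(u)*cos(v), 8*sin(v)*cos(u), -8*sin(u)), r_v = (-8*sin(u)*sin(v), 8*sin(u)*cos(v), 0). As functions of (u, v):
  E = r_u · r_u = 64,
  F = r_u · r_v = 0,
  G = r_v · r_v = 64*sin(u)^2.
Evaluating at (u, v) = (pi/3, -2*pi/3): E = 64, F = 0, G = 48.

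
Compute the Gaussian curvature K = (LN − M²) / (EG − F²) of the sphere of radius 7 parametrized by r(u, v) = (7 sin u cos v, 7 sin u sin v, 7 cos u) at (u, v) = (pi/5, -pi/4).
K = 1/49

Coefficients of the first fundamental form: E = 49, F = 0, G = 49*sin(u)^2.
Coefficients of the second fundamental form: L = -7*sin(u)/Abs(sin(u)), M = 0, N = -7*sin(u)^3/Abs(sin(u)).
Assemble K = (LN − M²)/(EG − F²) = 1/49. At (u, v) = (pi/5, -pi/4): K = 1/49.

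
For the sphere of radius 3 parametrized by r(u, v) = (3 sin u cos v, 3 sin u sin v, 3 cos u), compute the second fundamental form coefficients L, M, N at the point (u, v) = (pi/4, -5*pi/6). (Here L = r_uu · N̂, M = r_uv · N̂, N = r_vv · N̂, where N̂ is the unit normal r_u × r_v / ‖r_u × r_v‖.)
L = -3;  M = 0;  N = -3/2

Compute the unit normal N̂(u, v) = (sin(u)^2*cos(v)/Abs(sin(u)), sin(u)^2*sin(v)/Abs(sin(u)), sin(2*u)/(2*Abs(sin(u)))), and the second partials r_uu, r_uv, r_vv. Take dot products:
  L(u, v) = r_uu · N̂ = -3*sin(u)/Abs(sin(u)),
  M(u, v) = r_uv · N̂ = 0,
  N(u, v) = r_vv · N̂ = -3*sin(u)^3/Abs(sin(u)).
Evaluating at (u, v) = (pi/4, -5*pi/6):
  L = -3, M = 0, N = -3/2.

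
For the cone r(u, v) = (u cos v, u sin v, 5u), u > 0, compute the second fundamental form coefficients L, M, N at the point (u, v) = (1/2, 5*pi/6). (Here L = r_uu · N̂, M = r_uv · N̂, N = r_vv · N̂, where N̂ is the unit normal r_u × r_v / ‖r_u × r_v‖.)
L = 0;  M = 0;  N = 5*sqrt(26)/52

Compute the unit normal N̂(u, v) = (-5*sqrt(26)*u*cos(v)/(26*Abs(u)), -5*sqrt(26)*u*sin(v)/(26*Abs(u)), sqrt(26)*u/(26*Abs(u))), and the second partials r_uu, r_uv, r_vv. Take dot products:
  L(u, v) = r_uu · N̂ = 0,
  M(u, v) = r_uv · N̂ = 0,
  N(u, v) = r_vv · N̂ = 5*sqrt(26)*u^2/(26*Abs(u)).
Evaluating at (u, v) = (1/2, 5*pi/6):
  L = 0, M = 0, N = 5*sqrt(26)/52.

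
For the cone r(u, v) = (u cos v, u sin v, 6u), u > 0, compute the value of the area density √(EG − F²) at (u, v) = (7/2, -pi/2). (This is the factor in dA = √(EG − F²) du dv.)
√(EG − F²)|_{(7/2, -pi/2)} = 7*sqrt(37)/2

E = 37, F = 0, G = u^2, so EG − F² = 37*u^2. Taking the positive square root: √(EG − F²) = sqrt(37)*Abs(u). At (u, v) = (7/2, -pi/2): 7*sqrt(37)/2.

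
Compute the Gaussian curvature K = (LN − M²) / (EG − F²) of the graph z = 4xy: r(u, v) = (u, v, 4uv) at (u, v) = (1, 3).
K = -16/25921

Coefficients of the first fundamental form: E = 16*v^2 + 1, F = 16*u*v, G = 16*u^2 + 1.
Coefficients of the second fundamental form: L = 0, M = 4/sqrt(16*u^2 + 16*v^2 + 1), N = 0.
Assemble K = (LN − M²)/(EG − F²) = -16/(256*u^4 + 512*u^2*v^2 + 32*u^2 + 256*v^4 + 32*v^2 + 1). At (u, v) = (1, 3): K = -16/25921.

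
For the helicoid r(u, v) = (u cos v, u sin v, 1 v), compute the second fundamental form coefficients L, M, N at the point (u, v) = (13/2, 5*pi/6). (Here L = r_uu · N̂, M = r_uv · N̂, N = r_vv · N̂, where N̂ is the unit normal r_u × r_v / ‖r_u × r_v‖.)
L = 0;  M = -2*sqrt(173)/173;  N = 0

Compute the unit normal N̂(u, v) = (sin(v)/sqrt(u^2 + 1), -cos(v)/sqrt(u^2 + 1), u/sqrt(u^2 + 1)), and the second partials r_uu, r_uv, r_vv. Take dot products:
  L(u, v) = r_uu · N̂ = 0,
  M(u, v) = r_uv · N̂ = -1/sqrt(u^2 + 1),
  N(u, v) = r_vv · N̂ = 0.
Evaluating at (u, v) = (13/2, 5*pi/6):
  L = 0, M = -2*sqrt(173)/173, N = 0.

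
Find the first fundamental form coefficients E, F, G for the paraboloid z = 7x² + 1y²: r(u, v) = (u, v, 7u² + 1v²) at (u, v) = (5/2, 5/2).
E = 1226;  F = 175;  G = 26

Partials: r_u = (1, 0, 14*u), r_v = (0, 1, 2*v). As functions of (u, v):
  E = r_u · r_u = 196*u^2 + 1,
  F = r_u · r_v = 28*u*v,
  G = r_v · r_v = 4*v^2 + 1.
Evaluating at (u, v) = (5/2, 5/2): E = 1226, F = 175, G = 26.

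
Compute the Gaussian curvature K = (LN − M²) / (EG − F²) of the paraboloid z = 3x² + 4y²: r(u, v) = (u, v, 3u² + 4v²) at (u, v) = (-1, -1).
K = 48/10201

Coefficients of the first fundamental form: E = 36*u^2 + 1, F = 48*u*v, G = 64*v^2 + 1.
Coefficients of the second fundamental form: L = 6/sqrt(36*u^2 + 64*v^2 + 1), M = 0, N = 8/sqrt(36*u^2 + 64*v^2 + 1).
Assemble K = (LN − M²)/(EG − F²) = 48/(1296*u^4 + 4608*u^2*v^2 + 72*u^2 + 4096*v^4 + 128*v^2 + 1). At (u, v) = (-1, -1): K = 48/10201.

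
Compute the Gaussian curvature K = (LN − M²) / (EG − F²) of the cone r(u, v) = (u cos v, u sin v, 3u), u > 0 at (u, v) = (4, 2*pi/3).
K = 0

Coefficients of the first fundamental form: E = 10, F = 0, G = u^2.
Coefficients of the second fundamental form: L = 0, M = 0, N = 3*sqrt(10)*u^2/(10*Abs(u)).
Assemble K = (LN − M²)/(EG − F²) = 0. At (u, v) = (4, 2*pi/3): K = 0.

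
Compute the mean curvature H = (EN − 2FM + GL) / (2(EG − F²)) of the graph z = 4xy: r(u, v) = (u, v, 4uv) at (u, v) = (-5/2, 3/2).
H = 240*sqrt(137)/18769

With E = 16*v^2 + 1, F = 16*u*v, G = 16*u^2 + 1, L = 0, M = 4/sqrt(16*u^2 + 16*v^2 + 1), N = 0, assemble
  H = (EN − 2FM + GL) / (2(EG − F²)) = -64*u*v/(16*u^2 + 16*v^2 + 1)^(3/2).
At (u, v) = (-5/2, 3/2): H = 240*sqrt(137)/18769.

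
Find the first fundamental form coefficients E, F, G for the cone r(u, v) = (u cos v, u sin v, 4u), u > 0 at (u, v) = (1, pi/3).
E = 17;  F = 0;  G = 1

Partials: r_u = (cos(v), sin(v), 4), r_v = (-u*sin(v), u*cos(v), 0). As functions of (u, v):
  E = r_u · r_u = 17,
  F = r_u · r_v = 0,
  G = r_v · r_v = u^2.
Evaluating at (u, v) = (1, pi/3): E = 17, F = 0, G = 1.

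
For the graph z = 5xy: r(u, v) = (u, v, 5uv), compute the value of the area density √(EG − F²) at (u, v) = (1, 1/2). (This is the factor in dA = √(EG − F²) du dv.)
√(EG − F²)|_{(1, 1/2)} = sqrt(129)/2

E = 25*v^2 + 1, F = 25*u*v, G = 25*u^2 + 1, so EG − F² = 25*u^2 + 25*v^2 + 1. Taking the positive square root: √(EG − F²) = sqrt(25*u^2 + 25*v^2 + 1). At (u, v) = (1, 1/2): sqrt(129)/2.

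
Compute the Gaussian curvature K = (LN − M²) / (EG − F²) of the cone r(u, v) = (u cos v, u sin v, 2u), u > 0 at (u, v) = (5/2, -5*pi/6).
K = 0

Coefficients of the first fundamental form: E = 5, F = 0, G = u^2.
Coefficients of the second fundamental form: L = 0, M = 0, N = 2*sqrt(5)*u^2/(5*Abs(u)).
Assemble K = (LN − M²)/(EG − F²) = 0. At (u, v) = (5/2, -5*pi/6): K = 0.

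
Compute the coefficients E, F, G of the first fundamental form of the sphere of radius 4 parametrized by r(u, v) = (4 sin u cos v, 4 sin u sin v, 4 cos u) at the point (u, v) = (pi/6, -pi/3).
E = 16;  F = 0;  G = 4

Partials: r_u = (4*cos(u)*cos(v), 4*sin(v)*cos(u), -4*sin(u)), r_v = (-4*sin(u)*sin(v), 4*sin(u)*cos(v), 0). As functions of (u, v):
  E = r_u · r_u = 16,
  F = r_u · r_v = 0,
  G = r_v · r_v = 16*sin(u)^2.
Evaluating at (u, v) = (pi/6, -pi/3): E = 16, F = 0, G = 4.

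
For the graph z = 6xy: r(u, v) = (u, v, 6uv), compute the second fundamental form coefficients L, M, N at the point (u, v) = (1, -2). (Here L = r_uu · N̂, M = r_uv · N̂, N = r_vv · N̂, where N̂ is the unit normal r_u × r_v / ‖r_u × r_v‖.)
L = 0;  M = 6*sqrt(181)/181;  N = 0

Compute the unit normal N̂(u, v) = (-6*v/sqrt(36*u^2 + 36*v^2 + 1), -6*u/sqrt(36*u^2 + 36*v^2 + 1), 1/sqrt(36*u^2 + 36*v^2 + 1)), and the second partials r_uu, r_uv, r_vv. Take dot products:
  L(u, v) = r_uu · N̂ = 0,
  M(u, v) = r_uv · N̂ = 6/sqrt(36*u^2 + 36*v^2 + 1),
  N(u, v) = r_vv · N̂ = 0.
Evaluating at (u, v) = (1, -2):
  L = 0, M = 6*sqrt(181)/181, N = 0.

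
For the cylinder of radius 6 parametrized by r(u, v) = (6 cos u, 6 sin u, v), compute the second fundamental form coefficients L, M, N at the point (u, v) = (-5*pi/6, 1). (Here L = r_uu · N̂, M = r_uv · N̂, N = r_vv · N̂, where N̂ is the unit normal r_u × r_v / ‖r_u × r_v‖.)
L = -6;  M = 0;  N = 0

Compute the unit normal N̂(u, v) = (cos(u), sin(u), 0), and the second partials r_uu, r_uv, r_vv. Take dot products:
  L(u, v) = r_uu · N̂ = -6,
  M(u, v) = r_uv · N̂ = 0,
  N(u, v) = r_vv · N̂ = 0.
Evaluating at (u, v) = (-5*pi/6, 1):
  L = -6, M = 0, N = 0.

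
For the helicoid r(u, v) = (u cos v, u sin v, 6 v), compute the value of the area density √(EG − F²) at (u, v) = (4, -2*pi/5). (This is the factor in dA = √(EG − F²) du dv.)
√(EG − F²)|_{(4, -2*pi/5)} = 2*sqrt(13)

E = 1, F = 0, G = u^2 + 36, so EG − F² = u^2 + 36. Taking the positive square root: √(EG − F²) = sqrt(u^2 + 36). At (u, v) = (4, -2*pi/5): 2*sqrt(13).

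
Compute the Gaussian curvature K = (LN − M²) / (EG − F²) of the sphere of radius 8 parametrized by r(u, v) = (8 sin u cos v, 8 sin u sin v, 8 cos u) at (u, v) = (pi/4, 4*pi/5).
K = 1/64

Coefficients of the first fundamental form: E = 64, F = 0, G = 64*sin(u)^2.
Coefficients of the second fundamental form: L = -8*sin(u)/Abs(sin(u)), M = 0, N = -8*sin(u)^3/Abs(sin(u)).
Assemble K = (LN − M²)/(EG − F²) = 1/64. At (u, v) = (pi/4, 4*pi/5): K = 1/64.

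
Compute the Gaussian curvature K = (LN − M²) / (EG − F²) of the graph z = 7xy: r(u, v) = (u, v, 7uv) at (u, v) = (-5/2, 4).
K = -784/19053225

Coefficients of the first fundamental form: E = 49*v^2 + 1, F = 49*u*v, G = 49*u^2 + 1.
Coefficients of the second fundamental form: L = 0, M = 7/sqrt(49*u^2 + 49*v^2 + 1), N = 0.
Assemble K = (LN − M²)/(EG − F²) = -49/(2401*u^4 + 4802*u^2*v^2 + 98*u^2 + 2401*v^4 + 98*v^2 + 1). At (u, v) = (-5/2, 4): K = -784/19053225.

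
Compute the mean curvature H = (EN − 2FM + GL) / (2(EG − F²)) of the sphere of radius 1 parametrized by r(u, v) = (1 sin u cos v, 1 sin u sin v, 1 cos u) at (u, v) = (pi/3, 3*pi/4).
H = -1

With E = 1, F = 0, G = sin(u)^2, L = -sin(u)/Abs(sin(u)), M = 0, N = -sin(u)^3/Abs(sin(u)), assemble
  H = (EN − 2FM + GL) / (2(EG − F²)) = -sin(u)/Abs(sin(u)).
At (u, v) = (pi/3, 3*pi/4): H = -1.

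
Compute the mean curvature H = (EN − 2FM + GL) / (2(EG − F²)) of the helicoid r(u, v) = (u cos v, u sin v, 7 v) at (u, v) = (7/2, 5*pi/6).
H = 0

With E = 1, F = 0, G = u^2 + 49, L = 0, M = -7/sqrt(u^2 + 49), N = 0, assemble
  H = (EN − 2FM + GL) / (2(EG − F²)) = 0.
At (u, v) = (7/2, 5*pi/6): H = 0.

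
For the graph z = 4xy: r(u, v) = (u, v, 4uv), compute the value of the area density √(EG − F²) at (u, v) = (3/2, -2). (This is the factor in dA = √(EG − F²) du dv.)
√(EG − F²)|_{(3/2, -2)} = sqrt(101)

E = 16*v^2 + 1, F = 16*u*v, G = 16*u^2 + 1, so EG − F² = 16*u^2 + 16*v^2 + 1. Taking the positive square root: √(EG − F²) = sqrt(16*u^2 + 16*v^2 + 1). At (u, v) = (3/2, -2): sqrt(101).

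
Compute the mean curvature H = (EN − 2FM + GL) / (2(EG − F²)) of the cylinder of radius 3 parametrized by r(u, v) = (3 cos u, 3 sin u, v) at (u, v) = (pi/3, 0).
H = -1/6

With E = 9, F = 0, G = 1, L = -3, M = 0, N = 0, assemble
  H = (EN − 2FM + GL) / (2(EG − F²)) = -1/6.
At (u, v) = (pi/3, 0): H = -1/6.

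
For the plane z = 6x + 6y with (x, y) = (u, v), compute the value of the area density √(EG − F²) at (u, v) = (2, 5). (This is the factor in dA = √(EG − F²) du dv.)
√(EG − F²)|_{(2, 5)} = sqrt(73)

E = 37, F = 36, G = 37, so EG − F² = 73. Taking the positive square root: √(EG − F²) = sqrt(73). At (u, v) = (2, 5): sqrt(73).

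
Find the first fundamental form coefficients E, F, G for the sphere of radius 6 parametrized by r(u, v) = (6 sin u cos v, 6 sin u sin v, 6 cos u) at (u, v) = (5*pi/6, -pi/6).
E = 36;  F = 0;  G = 9

Partials: r_u = (6*cos(u)*cos(v), 6*sin(v)*cos(u), -6*sin(u)), r_v = (-6*sin(u)*sin(v), 6*sin(u)*cos(v), 0). As functions of (u, v):
  E = r_u · r_u = 36,
  F = r_u · r_v = 0,
  G = r_v · r_v = 36*sin(u)^2.
Evaluating at (u, v) = (5*pi/6, -pi/6): E = 36, F = 0, G = 9.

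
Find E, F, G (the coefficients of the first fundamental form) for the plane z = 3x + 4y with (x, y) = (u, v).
E = 10;  F = 12;  G = 17

Compute partials: r_u = (1, 0, 3), r_v = (0, 1, 4). Then
  E = r_u · r_u = 10,
  F = r_u · r_v = 12,
  G = r_v · r_v = 17.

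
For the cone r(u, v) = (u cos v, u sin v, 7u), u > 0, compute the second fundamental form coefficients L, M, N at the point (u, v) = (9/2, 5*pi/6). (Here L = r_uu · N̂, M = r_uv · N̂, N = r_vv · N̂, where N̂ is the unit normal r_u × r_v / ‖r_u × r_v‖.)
L = 0;  M = 0;  N = 63*sqrt(2)/20

Compute the unit normal N̂(u, v) = (-7*sqrt(2)*u*cos(v)/(10*Abs(u)), -7*sqrt(2)*u*sin(v)/(10*Abs(u)), sqrt(2)*u/(10*Abs(u))), and the second partials r_uu, r_uv, r_vv. Take dot products:
  L(u, v) = r_uu · N̂ = 0,
  M(u, v) = r_uv · N̂ = 0,
  N(u, v) = r_vv · N̂ = 7*sqrt(2)*u^2/(10*Abs(u)).
Evaluating at (u, v) = (9/2, 5*pi/6):
  L = 0, M = 0, N = 63*sqrt(2)/20.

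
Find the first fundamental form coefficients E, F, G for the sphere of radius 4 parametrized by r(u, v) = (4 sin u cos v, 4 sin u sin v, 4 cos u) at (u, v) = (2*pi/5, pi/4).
E = 16;  F = 0;  G = 2*sqrt(5) + 10

Partials: r_u = (4*cos(u)*cos(v), 4*sin(v)*cos(u), -4*sin(u)), r_v = (-4*sin(u)*sin(v), 4*sin(u)*cos(v), 0). As functions of (u, v):
  E = r_u · r_u = 16,
  F = r_u · r_v = 0,
  G = r_v · r_v = 16*sin(u)^2.
Evaluating at (u, v) = (2*pi/5, pi/4): E = 16, F = 0, G = 2*sqrt(5) + 10.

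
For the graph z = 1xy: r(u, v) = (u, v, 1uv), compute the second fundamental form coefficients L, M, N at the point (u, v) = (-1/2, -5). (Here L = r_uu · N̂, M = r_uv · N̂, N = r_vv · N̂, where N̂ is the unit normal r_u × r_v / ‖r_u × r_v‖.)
L = 0;  M = 2*sqrt(105)/105;  N = 0

Compute the unit normal N̂(u, v) = (-v/sqrt(u^2 + v^2 + 1), -u/sqrt(u^2 + v^2 + 1), 1/sqrt(u^2 + v^2 + 1)), and the second partials r_uu, r_uv, r_vv. Take dot products:
  L(u, v) = r_uu · N̂ = 0,
  M(u, v) = r_uv · N̂ = 1/sqrt(u^2 + v^2 + 1),
  N(u, v) = r_vv · N̂ = 0.
Evaluating at (u, v) = (-1/2, -5):
  L = 0, M = 2*sqrt(105)/105, N = 0.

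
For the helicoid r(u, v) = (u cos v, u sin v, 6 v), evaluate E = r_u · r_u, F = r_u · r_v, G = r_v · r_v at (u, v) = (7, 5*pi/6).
E = 1;  F = 0;  G = 85

Partials: r_u = (cos(v), sin(v), 0), r_v = (-u*sin(v), u*cos(v), 6). As functions of (u, v):
  E = r_u · r_u = 1,
  F = r_u · r_v = 0,
  G = r_v · r_v = u^2 + 36.
Evaluating at (u, v) = (7, 5*pi/6): E = 1, F = 0, G = 85.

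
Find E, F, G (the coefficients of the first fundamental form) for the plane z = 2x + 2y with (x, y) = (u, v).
E = 5;  F = 4;  G = 5

Compute partials: r_u = (1, 0, 2), r_v = (0, 1, 2). Then
  E = r_u · r_u = 5,
  F = r_u · r_v = 4,
  G = r_v · r_v = 5.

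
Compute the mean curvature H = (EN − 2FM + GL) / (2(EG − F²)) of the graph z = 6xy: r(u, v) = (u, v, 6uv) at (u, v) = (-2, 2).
H = 864/4913

With E = 36*v^2 + 1, F = 36*u*v, G = 36*u^2 + 1, L = 0, M = 6/sqrt(36*u^2 + 36*v^2 + 1), N = 0, assemble
  H = (EN − 2FM + GL) / (2(EG − F²)) = -216*u*v/(36*u^2 + 36*v^2 + 1)^(3/2).
At (u, v) = (-2, 2): H = 864/4913.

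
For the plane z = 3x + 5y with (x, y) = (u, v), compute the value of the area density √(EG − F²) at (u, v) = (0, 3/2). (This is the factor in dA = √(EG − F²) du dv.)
√(EG − F²)|_{(0, 3/2)} = sqrt(35)

E = 10, F = 15, G = 26, so EG − F² = 35. Taking the positive square root: √(EG − F²) = sqrt(35). At (u, v) = (0, 3/2): sqrt(35).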